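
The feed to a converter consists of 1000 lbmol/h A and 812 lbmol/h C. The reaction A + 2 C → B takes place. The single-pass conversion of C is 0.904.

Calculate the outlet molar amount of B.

367 lbmol/h

C reacted = 0.904 × 812 = 734 lbmol/h; ν_C = −2, so ξ = 734/2 = 367 lbmol/h.
Outlet amounts (n = n₀ + ν ξ):
  A: 1000 − 1(367) = 633
  C: 812 − 2(367) = 77.95
  B: 0 + 1(367) = 367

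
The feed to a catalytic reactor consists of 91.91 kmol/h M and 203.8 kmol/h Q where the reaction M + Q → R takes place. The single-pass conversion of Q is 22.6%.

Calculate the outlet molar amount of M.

45.9 kmol/h

Q reacted = 0.226 × 203.8 = 46.06 kmol/h; ν_Q = −1, so ξ = 46.06/1 = 46.06 kmol/h.
Outlet amounts (n = n₀ + ν ξ):
  M: 91.91 − 1(46.06) = 45.85
  Q: 203.8 − 1(46.06) = 157.7
  R: 0 + 1(46.06) = 46.06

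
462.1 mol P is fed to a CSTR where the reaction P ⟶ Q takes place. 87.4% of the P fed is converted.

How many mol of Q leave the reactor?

P reacted = 0.874 × 462.1 = 403.9 mol; ν_P = −1, so ξ = 403.9/1 = 403.9 mol.
Outlet amounts (n = n₀ + ν ξ):
  P: 462.1 − 1(403.9) = 58.22
  Q: 0 + 1(403.9) = 403.9

404 mol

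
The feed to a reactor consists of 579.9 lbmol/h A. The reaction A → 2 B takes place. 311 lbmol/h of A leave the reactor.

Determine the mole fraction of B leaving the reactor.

For A: n = n₀ − 1ξ → 311 = 579.9 − 1ξ, giving ξ = 268.9 lbmol/h.
Outlet amounts (n = n₀ + ν ξ):
  A: 579.9 − 1(268.9) = 311
  B: 0 + 2(268.9) = 537.8
Total out = 848.8 lbmol/h; y_B = 537.8 / 848.8 = 0.6336.

0.634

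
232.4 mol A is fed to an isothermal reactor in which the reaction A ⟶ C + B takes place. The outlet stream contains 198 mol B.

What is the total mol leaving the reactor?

430 mol

For B: n = n₀ + 1ξ → 198 = 0 + 1ξ, giving ξ = 198 mol.
Outlet amounts (n = n₀ + ν ξ):
  A: 232.4 − 1(198) = 34.4
  C: 0 + 1(198) = 198
  B: 0 + 1(198) = 198
Total out = 34.4 + 198 + 198 = 430.4 mol.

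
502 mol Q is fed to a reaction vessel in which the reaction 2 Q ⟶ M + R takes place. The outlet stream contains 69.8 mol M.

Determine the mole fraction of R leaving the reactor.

0.139

For M: n = n₀ + 1ξ → 69.8 = 0 + 1ξ, giving ξ = 69.8 mol.
Outlet amounts (n = n₀ + ν ξ):
  Q: 502 − 2(69.8) = 362.4
  M: 0 + 1(69.8) = 69.8
  R: 0 + 1(69.8) = 69.8
Total out = 502 mol; y_R = 69.8 / 502 = 0.139.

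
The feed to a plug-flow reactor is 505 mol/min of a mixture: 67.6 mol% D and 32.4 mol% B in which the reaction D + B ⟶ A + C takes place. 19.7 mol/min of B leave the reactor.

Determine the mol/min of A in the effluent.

For B: n = n₀ − 1ξ → 19.7 = 163.6 − 1ξ, giving ξ = 143.9 mol/min.
Outlet amounts (n = n₀ + ν ξ):
  D: 341.4 − 1(143.9) = 197.5
  B: 163.6 − 1(143.9) = 19.7
  A: 0 + 1(143.9) = 143.9
  C: 0 + 1(143.9) = 143.9

144 mol/min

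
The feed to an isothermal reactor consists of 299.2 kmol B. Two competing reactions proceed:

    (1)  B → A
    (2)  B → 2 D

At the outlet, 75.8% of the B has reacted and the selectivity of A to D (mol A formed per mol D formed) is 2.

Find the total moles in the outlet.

345 kmol

Conversion of B: B consumed = 0.758 × 299.2 = 226.8 kmol = 1ξ₁ + 1ξ₂.
Selectivity: 1ξ₁ / (2ξ₂) = 2 → ξ₁ = 4 ξ₂.
Substitute: (1·4 + 1) ξ₂ = 226.8 → ξ₂ = 45.36 kmol, ξ₁ = 181.4 kmol.
Outlet amounts (n = n₀ + Σ ν·ξ):
  B: 299.2 − 1(181.4) − 1(45.36) = 72.41
  A: 0 + 1(181.4) = 181.4
  D: 0 + 2(45.36) = 90.72
Total out = 72.41 + 181.4 + 90.72 = 344.6 kmol.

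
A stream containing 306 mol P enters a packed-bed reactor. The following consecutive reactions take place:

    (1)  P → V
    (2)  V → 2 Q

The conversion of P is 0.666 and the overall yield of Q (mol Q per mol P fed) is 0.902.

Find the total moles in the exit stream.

Conversion of P: P consumed = 1ξ₁ = 0.666 × 306 → ξ₁ = 203.8 mol.
Yield of Q: 2ξ₂ / 306 = 0.902 → ξ₂ = 138 mol.
Outlet amounts (n = n₀ + Σ ν·ξ):
  P: 306 − 1(203.8) = 102.2
  V: 0 + 1(203.8) − 1(138) = 65.79
  Q: 0 + 2(138) = 276
Total out = 102.2 + 65.79 + 276 = 444 mol.

444 mol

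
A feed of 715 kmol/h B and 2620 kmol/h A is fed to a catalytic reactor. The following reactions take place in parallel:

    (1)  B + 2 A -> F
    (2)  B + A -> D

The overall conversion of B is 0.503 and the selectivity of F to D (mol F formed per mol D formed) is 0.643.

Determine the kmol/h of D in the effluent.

219 kmol/h

Conversion of B: B consumed = 0.503 × 715 = 359.6 kmol/h = 1ξ₁ + 1ξ₂.
Selectivity: 1ξ₁ / (1ξ₂) = 0.643 → ξ₁ = 0.643 ξ₂.
Substitute: (1·0.643 + 1) ξ₂ = 359.6 → ξ₂ = 218.9 kmol/h, ξ₁ = 140.7 kmol/h.
Outlet amounts (n = n₀ + Σ ν·ξ):
  B: 715 − 1(140.7) − 1(218.9) = 355.4
  A: 2620 − 2(140.7) − 1(218.9) = 2120
  F: 0 + 1(140.7) = 140.7
  D: 0 + 1(218.9) = 218.9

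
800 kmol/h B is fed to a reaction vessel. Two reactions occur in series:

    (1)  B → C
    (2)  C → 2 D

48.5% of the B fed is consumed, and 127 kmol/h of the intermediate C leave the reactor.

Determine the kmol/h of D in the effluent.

522 kmol/h

Conversion of B: B consumed = 1ξ₁ = 0.485 × 800 → ξ₁ = 388 kmol/h.
C balance: n_C = 0 + 1ξ₁ − 1ξ₂ = 127 → ξ₂ = (1·388 − 127)/1 = 261 kmol/h.
Outlet amounts (n = n₀ + Σ ν·ξ):
  B: 800 − 1(388) = 412
  C: 0 + 1(388) − 1(261) = 127
  D: 0 + 2(261) = 522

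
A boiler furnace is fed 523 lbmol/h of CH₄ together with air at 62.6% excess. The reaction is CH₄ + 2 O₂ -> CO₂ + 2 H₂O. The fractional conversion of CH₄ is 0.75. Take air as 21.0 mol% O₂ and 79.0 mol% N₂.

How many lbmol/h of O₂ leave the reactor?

Stoichiometric O₂ = 2 × 523 = 1046 lbmol/h; O₂ fed = 1046 × 1.626 = 1701 lbmol/h.
N₂ fed = 1701 × 79/21 = 6398 lbmol/h.
Fuel reacted = 0.75 × 523 → ξ = 392.2 lbmol/h.
Outlet (n = n₀ + ν ξ):
  CH₄: 523 − 1(392.2) = 130.8
  O₂: 1701 − 2(392.2) = 916.3
  N₂: 6398 (inert)
  CO₂: 0 + 1(392.2) = 392.2
  H₂O: 0 + 2(392.2) = 784.5

916 lbmol/h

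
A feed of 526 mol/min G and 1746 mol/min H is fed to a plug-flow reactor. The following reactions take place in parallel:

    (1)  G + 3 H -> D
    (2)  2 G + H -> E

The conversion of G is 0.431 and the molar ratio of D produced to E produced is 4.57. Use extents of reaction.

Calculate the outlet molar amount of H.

1240 mol/min

Conversion of G: G consumed = 0.431 × 526 = 226.7 mol/min = 1ξ₁ + 2ξ₂.
Selectivity: 1ξ₁ / (1ξ₂) = 4.57 → ξ₁ = 4.57 ξ₂.
Substitute: (1·4.57 + 2) ξ₂ = 226.7 → ξ₂ = 34.51 mol/min, ξ₁ = 157.7 mol/min.
Outlet amounts (n = n₀ + Σ ν·ξ):
  G: 526 − 1(157.7) − 2(34.51) = 299.3
  H: 1746 − 3(157.7) − 1(34.51) = 1238
  D: 0 + 1(157.7) = 157.7
  E: 0 + 1(34.51) = 34.51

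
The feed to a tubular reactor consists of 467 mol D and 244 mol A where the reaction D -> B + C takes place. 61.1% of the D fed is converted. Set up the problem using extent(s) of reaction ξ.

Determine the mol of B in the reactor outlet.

285 mol

D reacted = 0.611 × 467 = 285.3 mol; ν_D = −1, so ξ = 285.3/1 = 285.3 mol.
Outlet amounts (n = n₀ + ν ξ):
  D: 467 − 1(285.3) = 181.7
  B: 0 + 1(285.3) = 285.3
  C: 0 + 1(285.3) = 285.3
  A: 244 (inert)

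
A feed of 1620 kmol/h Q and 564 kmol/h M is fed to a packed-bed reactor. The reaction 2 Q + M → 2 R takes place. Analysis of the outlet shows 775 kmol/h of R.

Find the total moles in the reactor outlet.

1800 kmol/h

For R: n = n₀ + 2ξ → 775 = 0 + 2ξ, giving ξ = 387.5 kmol/h.
Outlet amounts (n = n₀ + ν ξ):
  Q: 1620 − 2(387.5) = 845
  M: 564 − 1(387.5) = 176.5
  R: 0 + 2(387.5) = 775
Total out = 845 + 176.5 + 775 = 1796 kmol/h.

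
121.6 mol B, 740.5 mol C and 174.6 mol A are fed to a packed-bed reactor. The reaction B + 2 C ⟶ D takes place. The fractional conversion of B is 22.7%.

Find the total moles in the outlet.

B reacted = 0.227 × 121.6 = 27.6 mol; ν_B = −1, so ξ = 27.6/1 = 27.6 mol.
Outlet amounts (n = n₀ + ν ξ):
  B: 121.6 − 1(27.6) = 94
  C: 740.5 − 2(27.6) = 685.3
  D: 0 + 1(27.6) = 27.6
  A: 174.6 (inert)
Total out = 94 + 685.3 + 27.6 + 174.6 = 981.5 mol.

981 mol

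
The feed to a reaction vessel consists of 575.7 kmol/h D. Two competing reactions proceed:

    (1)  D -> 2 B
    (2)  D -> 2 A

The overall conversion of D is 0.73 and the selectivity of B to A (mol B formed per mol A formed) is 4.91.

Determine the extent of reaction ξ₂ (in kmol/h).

ξ₂ = 71.1 kmol/h

Conversion of D: D consumed = 0.73 × 575.7 = 420.3 kmol/h = 1ξ₁ + 1ξ₂.
Selectivity: 2ξ₁ / (2ξ₂) = 4.91 → ξ₁ = 4.91 ξ₂.
Substitute: (1·4.91 + 1) ξ₂ = 420.3 → ξ₂ = 71.11 kmol/h, ξ₁ = 349.2 kmol/h.
Outlet amounts (n = n₀ + Σ ν·ξ):
  D: 575.7 − 1(349.2) − 1(71.11) = 155.4
  B: 0 + 2(349.2) = 698.3
  A: 0 + 2(71.11) = 142.2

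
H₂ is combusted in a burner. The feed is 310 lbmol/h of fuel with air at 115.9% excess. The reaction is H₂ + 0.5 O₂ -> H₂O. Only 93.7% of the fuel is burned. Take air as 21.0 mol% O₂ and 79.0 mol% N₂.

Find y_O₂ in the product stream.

0.108

Stoichiometric O₂ = 0.5 × 310 = 155 lbmol/h; O₂ fed = 155 × 2.159 = 334.6 lbmol/h.
N₂ fed = 334.6 × 79/21 = 1259 lbmol/h.
Fuel reacted = 0.937 × 310 → ξ = 290.5 lbmol/h.
Outlet (n = n₀ + ν ξ):
  H₂: 310 − 1(290.5) = 19.53
  O₂: 334.6 − 0.5(290.5) = 189.4
  N₂: 1259 (inert)
  H₂O: 0 + 1(290.5) = 290.5
Total out = 1758 lbmol/h; y_O₂ = 189.4 / 1758 = 0.1077.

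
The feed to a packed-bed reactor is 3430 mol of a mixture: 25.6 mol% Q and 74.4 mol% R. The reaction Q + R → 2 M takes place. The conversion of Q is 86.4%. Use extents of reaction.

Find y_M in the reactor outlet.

Q reacted = 0.864 × 878.1 = 758.7 mol; ν_Q = −1, so ξ = 758.7/1 = 758.7 mol.
Outlet amounts (n = n₀ + ν ξ):
  Q: 878.1 − 1(758.7) = 119.4
  R: 2552 − 1(758.7) = 1793
  M: 0 + 2(758.7) = 1517
Total out = 3430 mol; y_M = 1517 / 3430 = 0.4424.

0.442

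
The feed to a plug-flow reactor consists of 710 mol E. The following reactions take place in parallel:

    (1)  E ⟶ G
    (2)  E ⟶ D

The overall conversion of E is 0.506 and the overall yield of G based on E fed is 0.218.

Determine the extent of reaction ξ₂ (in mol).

ξ₂ = 204 mol

Yield of G: 1ξ₁ / 710 = 0.218 → ξ₁ = 154.8 mol.
Conversion of E: 1ξ₁ + 1ξ₂ = 0.506 × 710 = 359.3 → ξ₂ = 204.5 mol.
Outlet amounts (n = n₀ + Σ ν·ξ):
  E: 710 − 1(154.8) − 1(204.5) = 350.7
  G: 0 + 1(154.8) = 154.8
  D: 0 + 1(204.5) = 204.5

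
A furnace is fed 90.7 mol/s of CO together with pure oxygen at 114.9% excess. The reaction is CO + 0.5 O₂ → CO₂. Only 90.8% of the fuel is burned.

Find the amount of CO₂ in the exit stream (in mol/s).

82.4 mol/s

Stoichiometric O₂ = 0.5 × 90.7 = 45.35 mol/s; O₂ fed = 45.35 × 2.149 = 97.46 mol/s.
Fuel reacted = 0.908 × 90.7 → ξ = 82.36 mol/s.
Outlet (n = n₀ + ν ξ):
  CO: 90.7 − 1(82.36) = 8.344
  O₂: 97.46 − 0.5(82.36) = 56.28
  CO₂: 0 + 1(82.36) = 82.36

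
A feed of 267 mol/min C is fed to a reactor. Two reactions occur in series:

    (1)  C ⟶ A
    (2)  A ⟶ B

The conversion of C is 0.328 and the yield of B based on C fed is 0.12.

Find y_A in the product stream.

Conversion of C: C consumed = 1ξ₁ = 0.328 × 267 → ξ₁ = 87.58 mol/min.
Yield of B: 1ξ₂ / 267 = 0.12 → ξ₂ = 32.04 mol/min.
Outlet amounts (n = n₀ + Σ ν·ξ):
  C: 267 − 1(87.58) = 179.4
  A: 0 + 1(87.58) − 1(32.04) = 55.54
  B: 0 + 1(32.04) = 32.04
Total out = 267 mol/min; y_A = 55.54 / 267 = 0.208.

0.208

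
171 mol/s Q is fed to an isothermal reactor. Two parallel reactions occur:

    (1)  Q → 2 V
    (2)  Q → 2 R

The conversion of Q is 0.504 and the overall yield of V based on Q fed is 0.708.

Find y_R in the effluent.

0.199

Yield of V: 2ξ₁ / 171 = 0.708 → ξ₁ = 60.53 mol/s.
Conversion of Q: 1ξ₁ + 1ξ₂ = 0.504 × 171 = 86.18 → ξ₂ = 25.65 mol/s.
Outlet amounts (n = n₀ + Σ ν·ξ):
  Q: 171 − 1(60.53) − 1(25.65) = 84.82
  V: 0 + 2(60.53) = 121.1
  R: 0 + 2(25.65) = 51.3
Total out = 257.2 mol/s; y_R = 51.3 / 257.2 = 0.1995.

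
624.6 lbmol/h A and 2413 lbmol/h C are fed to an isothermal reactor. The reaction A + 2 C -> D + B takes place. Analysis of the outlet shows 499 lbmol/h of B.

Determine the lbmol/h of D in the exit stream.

499 lbmol/h

For B: n = n₀ + 1ξ → 499 = 0 + 1ξ, giving ξ = 499 lbmol/h.
Outlet amounts (n = n₀ + ν ξ):
  A: 624.6 − 1(499) = 125.6
  C: 2413 − 2(499) = 1415
  D: 0 + 1(499) = 499
  B: 0 + 1(499) = 499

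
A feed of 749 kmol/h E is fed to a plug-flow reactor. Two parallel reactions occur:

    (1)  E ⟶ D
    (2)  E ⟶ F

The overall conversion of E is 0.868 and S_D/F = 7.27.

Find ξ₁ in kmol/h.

ξ₁ = 572 kmol/h

Conversion of E: E consumed = 0.868 × 749 = 650.1 kmol/h = 1ξ₁ + 1ξ₂.
Selectivity: 1ξ₁ / (1ξ₂) = 7.27 → ξ₁ = 7.27 ξ₂.
Substitute: (1·7.27 + 1) ξ₂ = 650.1 → ξ₂ = 78.61 kmol/h, ξ₁ = 571.5 kmol/h.
Outlet amounts (n = n₀ + Σ ν·ξ):
  E: 749 − 1(571.5) − 1(78.61) = 98.87
  D: 0 + 1(571.5) = 571.5
  F: 0 + 1(78.61) = 78.61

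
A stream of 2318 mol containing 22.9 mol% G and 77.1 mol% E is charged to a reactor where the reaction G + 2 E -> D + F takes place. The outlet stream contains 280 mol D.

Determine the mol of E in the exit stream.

1230 mol

For D: n = n₀ + 1ξ → 280 = 0 + 1ξ, giving ξ = 280 mol.
Outlet amounts (n = n₀ + ν ξ):
  G: 530.8 − 1(280) = 250.8
  E: 1787 − 2(280) = 1227
  D: 0 + 1(280) = 280
  F: 0 + 1(280) = 280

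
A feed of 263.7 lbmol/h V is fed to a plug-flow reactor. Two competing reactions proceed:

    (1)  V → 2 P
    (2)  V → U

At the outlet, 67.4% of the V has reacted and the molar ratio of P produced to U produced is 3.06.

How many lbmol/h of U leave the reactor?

70.3 lbmol/h

Conversion of V: V consumed = 0.674 × 263.7 = 177.7 lbmol/h = 1ξ₁ + 1ξ₂.
Selectivity: 2ξ₁ / (1ξ₂) = 3.06 → ξ₁ = 1.53 ξ₂.
Substitute: (1·1.53 + 1) ξ₂ = 177.7 → ξ₂ = 70.25 lbmol/h, ξ₁ = 107.5 lbmol/h.
Outlet amounts (n = n₀ + Σ ν·ξ):
  V: 263.7 − 1(107.5) − 1(70.25) = 85.97
  P: 0 + 2(107.5) = 215
  U: 0 + 1(70.25) = 70.25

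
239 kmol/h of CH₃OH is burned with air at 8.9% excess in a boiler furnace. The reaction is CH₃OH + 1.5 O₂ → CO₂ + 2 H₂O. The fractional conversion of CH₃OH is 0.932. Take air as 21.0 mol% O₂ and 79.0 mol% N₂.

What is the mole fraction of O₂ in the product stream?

Stoichiometric O₂ = 1.5 × 239 = 358.5 kmol/h; O₂ fed = 358.5 × 1.089 = 390.4 kmol/h.
N₂ fed = 390.4 × 79/21 = 1469 kmol/h.
Fuel reacted = 0.932 × 239 → ξ = 222.7 kmol/h.
Outlet (n = n₀ + ν ξ):
  CH₃OH: 239 − 1(222.7) = 16.25
  O₂: 390.4 − 1.5(222.7) = 56.28
  N₂: 1469 (inert)
  CO₂: 0 + 1(222.7) = 222.7
  H₂O: 0 + 2(222.7) = 445.5
Total out = 2209 kmol/h; y_O₂ = 56.28 / 2209 = 0.02547.

0.0255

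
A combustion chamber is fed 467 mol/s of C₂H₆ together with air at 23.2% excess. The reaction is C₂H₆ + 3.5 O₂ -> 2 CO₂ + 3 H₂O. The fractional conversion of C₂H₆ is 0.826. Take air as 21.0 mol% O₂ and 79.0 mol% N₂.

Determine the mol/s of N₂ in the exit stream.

Stoichiometric O₂ = 3.5 × 467 = 1634 mol/s; O₂ fed = 1634 × 1.232 = 2014 mol/s.
N₂ fed = 2014 × 79/21 = 7575 mol/s.
Fuel reacted = 0.826 × 467 → ξ = 385.7 mol/s.
Outlet (n = n₀ + ν ξ):
  C₂H₆: 467 − 1(385.7) = 81.26
  O₂: 2014 − 3.5(385.7) = 663.6
  N₂: 7575 (inert)
  CO₂: 0 + 2(385.7) = 771.5
  H₂O: 0 + 3(385.7) = 1157

7580 mol/s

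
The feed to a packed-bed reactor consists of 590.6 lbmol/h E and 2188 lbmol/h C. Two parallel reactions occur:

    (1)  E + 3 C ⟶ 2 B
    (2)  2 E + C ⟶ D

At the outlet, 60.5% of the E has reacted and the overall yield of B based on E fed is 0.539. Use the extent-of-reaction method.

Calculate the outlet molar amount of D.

99.1 lbmol/h

Yield of B: 2ξ₁ / 590.6 = 0.539 → ξ₁ = 159.2 lbmol/h.
Conversion of E: 1ξ₁ + 2ξ₂ = 0.605 × 590.6 = 357.3 → ξ₂ = 99.07 lbmol/h.
Outlet amounts (n = n₀ + Σ ν·ξ):
  E: 590.6 − 1(159.2) − 2(99.07) = 233.3
  C: 2188 − 3(159.2) − 1(99.07) = 1611
  B: 0 + 2(159.2) = 318.3
  D: 0 + 1(99.07) = 99.07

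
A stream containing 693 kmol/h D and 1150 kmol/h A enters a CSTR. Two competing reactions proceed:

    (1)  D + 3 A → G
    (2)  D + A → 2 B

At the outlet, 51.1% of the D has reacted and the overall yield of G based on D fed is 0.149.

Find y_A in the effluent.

Yield of G: 1ξ₁ / 693 = 0.149 → ξ₁ = 103.3 kmol/h.
Conversion of D: 1ξ₁ + 1ξ₂ = 0.511 × 693 = 354.1 → ξ₂ = 250.9 kmol/h.
Outlet amounts (n = n₀ + Σ ν·ξ):
  D: 693 − 1(103.3) − 1(250.9) = 338.9
  A: 1150 − 3(103.3) − 1(250.9) = 589.4
  G: 0 + 1(103.3) = 103.3
  B: 0 + 2(250.9) = 501.7
Total out = 1533 kmol/h; y_A = 589.4 / 1533 = 0.3844.

0.384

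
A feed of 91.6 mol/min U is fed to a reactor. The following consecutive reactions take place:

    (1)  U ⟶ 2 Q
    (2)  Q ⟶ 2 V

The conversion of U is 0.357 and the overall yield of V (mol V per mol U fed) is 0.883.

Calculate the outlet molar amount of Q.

25 mol/min

Conversion of U: U consumed = 1ξ₁ = 0.357 × 91.6 → ξ₁ = 32.7 mol/min.
Yield of V: 2ξ₂ / 91.6 = 0.883 → ξ₂ = 40.44 mol/min.
Outlet amounts (n = n₀ + Σ ν·ξ):
  U: 91.6 − 1(32.7) = 58.9
  Q: 0 + 2(32.7) − 1(40.44) = 24.96
  V: 0 + 2(40.44) = 80.88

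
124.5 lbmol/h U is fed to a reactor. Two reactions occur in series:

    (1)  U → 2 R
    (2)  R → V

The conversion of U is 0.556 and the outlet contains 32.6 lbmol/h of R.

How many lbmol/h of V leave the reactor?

106 lbmol/h

Conversion of U: U consumed = 1ξ₁ = 0.556 × 124.5 → ξ₁ = 69.22 lbmol/h.
R balance: n_R = 0 + 2ξ₁ − 1ξ₂ = 32.6 → ξ₂ = (2·69.22 − 32.6)/1 = 105.8 lbmol/h.
Outlet amounts (n = n₀ + Σ ν·ξ):
  U: 124.5 − 1(69.22) = 55.28
  R: 0 + 2(69.22) − 1(105.8) = 32.6
  V: 0 + 1(105.8) = 105.8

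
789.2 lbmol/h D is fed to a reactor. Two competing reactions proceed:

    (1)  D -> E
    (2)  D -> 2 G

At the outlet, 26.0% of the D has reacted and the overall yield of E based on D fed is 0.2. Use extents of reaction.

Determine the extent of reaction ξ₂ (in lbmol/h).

Yield of E: 1ξ₁ / 789.2 = 0.2 → ξ₁ = 157.8 lbmol/h.
Conversion of D: 1ξ₁ + 1ξ₂ = 0.26 × 789.2 = 205.2 → ξ₂ = 47.35 lbmol/h.
Outlet amounts (n = n₀ + Σ ν·ξ):
  D: 789.2 − 1(157.8) − 1(47.35) = 584
  E: 0 + 1(157.8) = 157.8
  G: 0 + 2(47.35) = 94.7

ξ₂ = 47.4 lbmol/h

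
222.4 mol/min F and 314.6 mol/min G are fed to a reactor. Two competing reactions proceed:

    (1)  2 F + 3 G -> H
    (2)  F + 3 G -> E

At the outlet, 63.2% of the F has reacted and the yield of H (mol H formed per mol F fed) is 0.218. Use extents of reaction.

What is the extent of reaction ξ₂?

Yield of H: 1ξ₁ / 222.4 = 0.218 → ξ₁ = 48.48 mol/min.
Conversion of F: 2ξ₁ + 1ξ₂ = 0.632 × 222.4 = 140.6 → ξ₂ = 43.59 mol/min.
Outlet amounts (n = n₀ + Σ ν·ξ):
  F: 222.4 − 2(48.48) − 1(43.59) = 81.84
  G: 314.6 − 3(48.48) − 3(43.59) = 38.38
  H: 0 + 1(48.48) = 48.48
  E: 0 + 1(43.59) = 43.59

ξ₂ = 43.6 mol/min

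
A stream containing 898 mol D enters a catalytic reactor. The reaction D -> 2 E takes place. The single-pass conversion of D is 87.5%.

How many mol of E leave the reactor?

D reacted = 0.875 × 898 = 785.8 mol; ν_D = −1, so ξ = 785.8/1 = 785.8 mol.
Outlet amounts (n = n₀ + ν ξ):
  D: 898 − 1(785.8) = 112.2
  E: 0 + 2(785.8) = 1572

1570 mol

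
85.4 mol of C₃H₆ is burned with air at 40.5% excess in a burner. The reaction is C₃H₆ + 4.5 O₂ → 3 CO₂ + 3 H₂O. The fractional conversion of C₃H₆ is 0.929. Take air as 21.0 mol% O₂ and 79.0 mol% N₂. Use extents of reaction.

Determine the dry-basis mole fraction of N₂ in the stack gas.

Stoichiometric O₂ = 4.5 × 85.4 = 384.3 mol; O₂ fed = 384.3 × 1.405 = 539.9 mol.
N₂ fed = 539.9 × 79/21 = 2031 mol.
Fuel reacted = 0.929 × 85.4 → ξ = 79.34 mol.
Outlet (n = n₀ + ν ξ):
  C₃H₆: 85.4 − 1(79.34) = 6.063
  O₂: 539.9 − 4.5(79.34) = 182.9
  N₂: 2031 (inert)
  CO₂: 0 + 3(79.34) = 238
  H₂O: 0 + 3(79.34) = 238
Dry total = 2458 mol; y_N₂ (dry) = 2031 / 2458 = 0.8263.

0.826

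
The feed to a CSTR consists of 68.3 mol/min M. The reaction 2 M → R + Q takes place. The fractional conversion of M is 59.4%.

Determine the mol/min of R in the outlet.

20.3 mol/min

M reacted = 0.594 × 68.3 = 40.57 mol/min; ν_M = −2, so ξ = 40.57/2 = 20.29 mol/min.
Outlet amounts (n = n₀ + ν ξ):
  M: 68.3 − 2(20.29) = 27.73
  R: 0 + 1(20.29) = 20.29
  Q: 0 + 1(20.29) = 20.29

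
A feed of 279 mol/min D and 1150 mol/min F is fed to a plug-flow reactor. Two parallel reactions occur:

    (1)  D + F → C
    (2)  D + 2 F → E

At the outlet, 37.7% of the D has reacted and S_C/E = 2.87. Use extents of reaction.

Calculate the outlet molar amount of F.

Conversion of D: D consumed = 0.377 × 279 = 105.2 mol/min = 1ξ₁ + 1ξ₂.
Selectivity: 1ξ₁ / (1ξ₂) = 2.87 → ξ₁ = 2.87 ξ₂.
Substitute: (1·2.87 + 1) ξ₂ = 105.2 → ξ₂ = 27.18 mol/min, ξ₁ = 78 mol/min.
Outlet amounts (n = n₀ + Σ ν·ξ):
  D: 279 − 1(78) − 1(27.18) = 173.8
  F: 1150 − 1(78) − 2(27.18) = 1018
  C: 0 + 1(78) = 78
  E: 0 + 1(27.18) = 27.18

1020 mol/min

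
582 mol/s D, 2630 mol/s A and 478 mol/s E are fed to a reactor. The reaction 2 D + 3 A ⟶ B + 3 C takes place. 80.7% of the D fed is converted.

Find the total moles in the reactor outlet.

D reacted = 0.807 × 582 = 469.7 mol/s; ν_D = −2, so ξ = 469.7/2 = 234.8 mol/s.
Outlet amounts (n = n₀ + ν ξ):
  D: 582 − 2(234.8) = 112.3
  A: 2630 − 3(234.8) = 1925
  B: 0 + 1(234.8) = 234.8
  C: 0 + 3(234.8) = 704.5
  E: 478 (inert)
Total out = 112.3 + 1925 + 234.8 + 704.5 + 478 = 3455 mol/s.

3460 mol/s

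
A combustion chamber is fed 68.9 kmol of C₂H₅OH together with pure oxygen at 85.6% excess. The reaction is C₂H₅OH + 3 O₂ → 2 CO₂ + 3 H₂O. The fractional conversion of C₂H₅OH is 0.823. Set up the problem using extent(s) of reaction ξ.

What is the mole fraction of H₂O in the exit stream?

0.334

Stoichiometric O₂ = 3 × 68.9 = 206.7 kmol; O₂ fed = 206.7 × 1.856 = 383.6 kmol.
Fuel reacted = 0.823 × 68.9 → ξ = 56.7 kmol.
Outlet (n = n₀ + ν ξ):
  C₂H₅OH: 68.9 − 1(56.7) = 12.2
  O₂: 383.6 − 3(56.7) = 213.5
  CO₂: 0 + 2(56.7) = 113.4
  H₂O: 0 + 3(56.7) = 170.1
Total out = 509.2 kmol; y_H₂O = 170.1 / 509.2 = 0.3341.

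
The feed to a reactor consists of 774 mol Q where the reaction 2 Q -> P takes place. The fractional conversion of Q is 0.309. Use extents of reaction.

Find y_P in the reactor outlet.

Q reacted = 0.309 × 774 = 239.2 mol; ν_Q = −2, so ξ = 239.2/2 = 119.6 mol.
Outlet amounts (n = n₀ + ν ξ):
  Q: 774 − 2(119.6) = 534.8
  P: 0 + 1(119.6) = 119.6
Total out = 654.4 mol; y_P = 119.6 / 654.4 = 0.1827.

0.183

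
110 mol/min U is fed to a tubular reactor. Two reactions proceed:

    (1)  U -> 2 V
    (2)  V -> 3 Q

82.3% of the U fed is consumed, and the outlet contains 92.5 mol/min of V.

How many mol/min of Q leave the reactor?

266 mol/min

Conversion of U: U consumed = 1ξ₁ = 0.823 × 110 → ξ₁ = 90.53 mol/min.
V balance: n_V = 0 + 2ξ₁ − 1ξ₂ = 92.5 → ξ₂ = (2·90.53 − 92.5)/1 = 88.56 mol/min.
Outlet amounts (n = n₀ + Σ ν·ξ):
  U: 110 − 1(90.53) = 19.47
  V: 0 + 2(90.53) − 1(88.56) = 92.5
  Q: 0 + 3(88.56) = 265.7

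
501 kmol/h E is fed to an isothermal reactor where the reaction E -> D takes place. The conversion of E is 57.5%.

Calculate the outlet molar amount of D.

E reacted = 0.575 × 501 = 288.1 kmol/h; ν_E = −1, so ξ = 288.1/1 = 288.1 kmol/h.
Outlet amounts (n = n₀ + ν ξ):
  E: 501 − 1(288.1) = 212.9
  D: 0 + 1(288.1) = 288.1

288 kmol/h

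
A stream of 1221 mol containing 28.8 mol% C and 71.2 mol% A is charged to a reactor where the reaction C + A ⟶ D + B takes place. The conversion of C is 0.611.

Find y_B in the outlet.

0.176

C reacted = 0.611 × 351.6 = 214.9 mol; ν_C = −1, so ξ = 214.9/1 = 214.9 mol.
Outlet amounts (n = n₀ + ν ξ):
  C: 351.6 − 1(214.9) = 136.8
  A: 869.4 − 1(214.9) = 654.5
  D: 0 + 1(214.9) = 214.9
  B: 0 + 1(214.9) = 214.9
Total out = 1221 mol; y_B = 214.9 / 1221 = 0.176.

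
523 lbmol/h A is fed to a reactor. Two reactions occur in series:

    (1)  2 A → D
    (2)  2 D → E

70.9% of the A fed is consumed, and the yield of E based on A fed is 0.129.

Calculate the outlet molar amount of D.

50.5 lbmol/h

Conversion of A: A consumed = 2ξ₁ = 0.709 × 523 → ξ₁ = 185.4 lbmol/h.
Yield of E: 1ξ₂ / 523 = 0.129 → ξ₂ = 67.47 lbmol/h.
Outlet amounts (n = n₀ + Σ ν·ξ):
  A: 523 − 2(185.4) = 152.2
  D: 0 + 1(185.4) − 2(67.47) = 50.47
  E: 0 + 1(67.47) = 67.47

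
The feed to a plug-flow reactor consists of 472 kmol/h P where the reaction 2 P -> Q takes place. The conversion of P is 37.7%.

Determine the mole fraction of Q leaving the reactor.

P reacted = 0.377 × 472 = 177.9 kmol/h; ν_P = −2, so ξ = 177.9/2 = 88.97 kmol/h.
Outlet amounts (n = n₀ + ν ξ):
  P: 472 − 2(88.97) = 294.1
  Q: 0 + 1(88.97) = 88.97
Total out = 383 kmol/h; y_Q = 88.97 / 383 = 0.2323.

0.232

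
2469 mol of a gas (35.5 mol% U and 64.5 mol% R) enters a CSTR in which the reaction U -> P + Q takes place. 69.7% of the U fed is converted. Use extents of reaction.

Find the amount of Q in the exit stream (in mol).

611 mol

U reacted = 0.697 × 876.5 = 610.9 mol; ν_U = −1, so ξ = 610.9/1 = 610.9 mol.
Outlet amounts (n = n₀ + ν ξ):
  U: 876.5 − 1(610.9) = 265.6
  P: 0 + 1(610.9) = 610.9
  Q: 0 + 1(610.9) = 610.9
  R: 1593 (inert)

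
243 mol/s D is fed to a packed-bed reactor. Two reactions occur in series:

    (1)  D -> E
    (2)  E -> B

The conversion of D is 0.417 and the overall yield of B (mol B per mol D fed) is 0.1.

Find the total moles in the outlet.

243 mol/s

Conversion of D: D consumed = 1ξ₁ = 0.417 × 243 → ξ₁ = 101.3 mol/s.
Yield of B: 1ξ₂ / 243 = 0.1 → ξ₂ = 24.3 mol/s.
Outlet amounts (n = n₀ + Σ ν·ξ):
  D: 243 − 1(101.3) = 141.7
  E: 0 + 1(101.3) − 1(24.3) = 77.03
  B: 0 + 1(24.3) = 24.3
Total out = 141.7 + 77.03 + 24.3 = 243 mol/s.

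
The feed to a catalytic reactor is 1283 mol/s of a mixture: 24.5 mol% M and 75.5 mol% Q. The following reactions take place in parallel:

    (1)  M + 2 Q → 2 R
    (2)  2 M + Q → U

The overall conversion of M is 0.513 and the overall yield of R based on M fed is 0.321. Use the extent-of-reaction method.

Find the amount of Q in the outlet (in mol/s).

Yield of R: 2ξ₁ / 314.3 = 0.321 → ξ₁ = 50.45 mol/s.
Conversion of M: 1ξ₁ + 2ξ₂ = 0.513 × 314.3 = 161.3 → ξ₂ = 55.4 mol/s.
Outlet amounts (n = n₀ + Σ ν·ξ):
  M: 314.3 − 1(50.45) − 2(55.4) = 153.1
  Q: 968.7 − 2(50.45) − 1(55.4) = 812.4
  R: 0 + 2(50.45) = 100.9
  U: 0 + 1(55.4) = 55.4

812 mol/s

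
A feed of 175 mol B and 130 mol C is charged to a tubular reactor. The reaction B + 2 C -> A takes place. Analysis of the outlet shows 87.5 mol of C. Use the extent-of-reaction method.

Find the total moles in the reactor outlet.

262 mol

For C: n = n₀ − 2ξ → 87.5 = 130 − 2ξ, giving ξ = 21.25 mol.
Outlet amounts (n = n₀ + ν ξ):
  B: 175 − 1(21.25) = 153.8
  C: 130 − 2(21.25) = 87.5
  A: 0 + 1(21.25) = 21.25
Total out = 153.8 + 87.5 + 21.25 = 262.5 mol.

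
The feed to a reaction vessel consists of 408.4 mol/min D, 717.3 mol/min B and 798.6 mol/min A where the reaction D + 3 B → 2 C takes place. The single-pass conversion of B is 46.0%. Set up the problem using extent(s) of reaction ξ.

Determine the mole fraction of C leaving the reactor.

B reacted = 0.46 × 717.3 = 330 mol/min; ν_B = −3, so ξ = 330/3 = 110 mol/min.
Outlet amounts (n = n₀ + ν ξ):
  D: 408.4 − 1(110) = 298.4
  B: 717.3 − 3(110) = 387.3
  C: 0 + 2(110) = 220
  A: 798.6 (inert)
Total out = 1704 mol/min; y_C = 220 / 1704 = 0.1291.

0.129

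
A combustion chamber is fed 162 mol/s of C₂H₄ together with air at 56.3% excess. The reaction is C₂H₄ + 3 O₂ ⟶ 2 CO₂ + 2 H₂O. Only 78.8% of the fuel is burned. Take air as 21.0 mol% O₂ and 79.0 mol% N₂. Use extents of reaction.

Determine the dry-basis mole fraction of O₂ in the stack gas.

Stoichiometric O₂ = 3 × 162 = 486 mol/s; O₂ fed = 486 × 1.563 = 759.6 mol/s.
N₂ fed = 759.6 × 79/21 = 2858 mol/s.
Fuel reacted = 0.788 × 162 → ξ = 127.7 mol/s.
Outlet (n = n₀ + ν ξ):
  C₂H₄: 162 − 1(127.7) = 34.34
  O₂: 759.6 − 3(127.7) = 376.6
  N₂: 2858 (inert)
  CO₂: 0 + 2(127.7) = 255.3
  H₂O: 0 + 2(127.7) = 255.3
Dry total = 3524 mol/s; y_O₂ (dry) = 376.6 / 3524 = 0.1069.

0.107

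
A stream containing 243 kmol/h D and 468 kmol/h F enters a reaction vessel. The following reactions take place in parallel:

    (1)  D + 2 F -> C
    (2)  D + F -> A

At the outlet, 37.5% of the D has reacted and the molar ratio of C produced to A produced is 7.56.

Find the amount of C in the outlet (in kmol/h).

Conversion of D: D consumed = 0.375 × 243 = 91.12 kmol/h = 1ξ₁ + 1ξ₂.
Selectivity: 1ξ₁ / (1ξ₂) = 7.56 → ξ₁ = 7.56 ξ₂.
Substitute: (1·7.56 + 1) ξ₂ = 91.12 → ξ₂ = 10.65 kmol/h, ξ₁ = 80.48 kmol/h.
Outlet amounts (n = n₀ + Σ ν·ξ):
  D: 243 − 1(80.48) − 1(10.65) = 151.9
  F: 468 − 2(80.48) − 1(10.65) = 296.4
  C: 0 + 1(80.48) = 80.48
  A: 0 + 1(10.65) = 10.65

80.5 kmol/h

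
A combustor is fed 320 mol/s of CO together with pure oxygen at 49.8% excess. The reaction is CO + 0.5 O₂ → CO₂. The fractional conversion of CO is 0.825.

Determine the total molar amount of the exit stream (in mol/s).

428 mol/s

Stoichiometric O₂ = 0.5 × 320 = 160 mol/s; O₂ fed = 160 × 1.498 = 239.7 mol/s.
Fuel reacted = 0.825 × 320 → ξ = 264 mol/s.
Outlet (n = n₀ + ν ξ):
  CO: 320 − 1(264) = 56
  O₂: 239.7 − 0.5(264) = 107.7
  CO₂: 0 + 1(264) = 264
Total out = 56 + 107.7 + 264 = 427.7 mol/s.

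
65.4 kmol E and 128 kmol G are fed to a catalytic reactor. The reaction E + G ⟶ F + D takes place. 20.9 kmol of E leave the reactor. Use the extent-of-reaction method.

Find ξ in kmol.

For E: n = n₀ − 1ξ → 20.9 = 65.4 − 1ξ, giving ξ = 44.5 kmol.
Outlet amounts (n = n₀ + ν ξ):
  E: 65.4 − 1(44.5) = 20.9
  G: 128 − 1(44.5) = 83.5
  F: 0 + 1(44.5) = 44.5
  D: 0 + 1(44.5) = 44.5

ξ = 44.5 kmol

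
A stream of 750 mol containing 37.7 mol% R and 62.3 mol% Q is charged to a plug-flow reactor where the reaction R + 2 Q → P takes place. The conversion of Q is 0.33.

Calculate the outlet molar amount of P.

Q reacted = 0.33 × 467.2 = 154.2 mol; ν_Q = −2, so ξ = 154.2/2 = 77.1 mol.
Outlet amounts (n = n₀ + ν ξ):
  R: 282.8 − 1(77.1) = 205.7
  Q: 467.2 − 2(77.1) = 313.1
  P: 0 + 1(77.1) = 77.1

77.1 mol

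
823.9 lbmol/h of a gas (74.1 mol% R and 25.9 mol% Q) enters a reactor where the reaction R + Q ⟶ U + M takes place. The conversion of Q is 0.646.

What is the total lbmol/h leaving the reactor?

824 lbmol/h

Q reacted = 0.646 × 213.4 = 137.9 lbmol/h; ν_Q = −1, so ξ = 137.9/1 = 137.9 lbmol/h.
Outlet amounts (n = n₀ + ν ξ):
  R: 610.5 − 1(137.9) = 472.7
  Q: 213.4 − 1(137.9) = 75.54
  U: 0 + 1(137.9) = 137.9
  M: 0 + 1(137.9) = 137.9
Total out = 472.7 + 75.54 + 137.9 + 137.9 = 823.9 lbmol/h.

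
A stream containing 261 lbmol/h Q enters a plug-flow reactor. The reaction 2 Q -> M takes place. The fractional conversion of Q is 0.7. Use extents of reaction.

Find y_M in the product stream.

0.538

Q reacted = 0.7 × 261 = 182.7 lbmol/h; ν_Q = −2, so ξ = 182.7/2 = 91.35 lbmol/h.
Outlet amounts (n = n₀ + ν ξ):
  Q: 261 − 2(91.35) = 78.3
  M: 0 + 1(91.35) = 91.35
Total out = 169.7 lbmol/h; y_M = 91.35 / 169.7 = 0.5385.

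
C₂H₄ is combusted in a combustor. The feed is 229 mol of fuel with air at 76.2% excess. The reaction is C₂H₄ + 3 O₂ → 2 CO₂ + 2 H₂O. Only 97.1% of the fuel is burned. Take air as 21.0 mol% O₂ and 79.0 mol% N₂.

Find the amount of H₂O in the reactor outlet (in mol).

Stoichiometric O₂ = 3 × 229 = 687 mol; O₂ fed = 687 × 1.762 = 1210 mol.
N₂ fed = 1210 × 79/21 = 4554 mol.
Fuel reacted = 0.971 × 229 → ξ = 222.4 mol.
Outlet (n = n₀ + ν ξ):
  C₂H₄: 229 − 1(222.4) = 6.641
  O₂: 1210 − 3(222.4) = 543.4
  N₂: 4554 (inert)
  CO₂: 0 + 2(222.4) = 444.7
  H₂O: 0 + 2(222.4) = 444.7

445 mol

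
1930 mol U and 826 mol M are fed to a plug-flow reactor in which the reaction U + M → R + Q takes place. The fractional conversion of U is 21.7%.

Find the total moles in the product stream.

U reacted = 0.217 × 1930 = 418.8 mol; ν_U = −1, so ξ = 418.8/1 = 418.8 mol.
Outlet amounts (n = n₀ + ν ξ):
  U: 1930 − 1(418.8) = 1511
  M: 826 − 1(418.8) = 407.2
  R: 0 + 1(418.8) = 418.8
  Q: 0 + 1(418.8) = 418.8
Total out = 1511 + 407.2 + 418.8 + 418.8 = 2756 mol.

2760 mol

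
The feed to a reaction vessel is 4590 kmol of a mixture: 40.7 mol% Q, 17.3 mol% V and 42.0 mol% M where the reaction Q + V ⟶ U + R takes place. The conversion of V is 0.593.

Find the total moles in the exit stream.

V reacted = 0.593 × 794.1 = 470.9 kmol; ν_V = −1, so ξ = 470.9/1 = 470.9 kmol.
Outlet amounts (n = n₀ + ν ξ):
  Q: 1868 − 1(470.9) = 1397
  V: 794.1 − 1(470.9) = 323.2
  U: 0 + 1(470.9) = 470.9
  R: 0 + 1(470.9) = 470.9
  M: 1928 (inert)
Total out = 1397 + 323.2 + 470.9 + 470.9 + 1928 = 4590 kmol.

4590 kmol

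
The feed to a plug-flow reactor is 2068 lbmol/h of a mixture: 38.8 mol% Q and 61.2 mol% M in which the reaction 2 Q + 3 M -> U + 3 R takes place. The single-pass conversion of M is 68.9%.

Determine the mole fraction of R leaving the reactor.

M reacted = 0.689 × 1266 = 872 lbmol/h; ν_M = −3, so ξ = 872/3 = 290.7 lbmol/h.
Outlet amounts (n = n₀ + ν ξ):
  Q: 802.4 − 2(290.7) = 221
  M: 1266 − 3(290.7) = 393.6
  U: 0 + 1(290.7) = 290.7
  R: 0 + 3(290.7) = 872
Total out = 1777 lbmol/h; y_R = 872 / 1777 = 0.4906.

0.491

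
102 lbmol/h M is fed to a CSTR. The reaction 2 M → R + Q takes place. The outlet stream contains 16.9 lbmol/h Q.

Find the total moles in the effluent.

For Q: n = n₀ + 1ξ → 16.9 = 0 + 1ξ, giving ξ = 16.9 lbmol/h.
Outlet amounts (n = n₀ + ν ξ):
  M: 102 − 2(16.9) = 68.2
  R: 0 + 1(16.9) = 16.9
  Q: 0 + 1(16.9) = 16.9
Total out = 68.2 + 16.9 + 16.9 = 102 lbmol/h.

102 lbmol/h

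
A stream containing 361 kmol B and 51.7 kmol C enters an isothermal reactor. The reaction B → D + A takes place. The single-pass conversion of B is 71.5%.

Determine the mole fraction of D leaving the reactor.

B reacted = 0.715 × 361 = 258.1 kmol; ν_B = −1, so ξ = 258.1/1 = 258.1 kmol.
Outlet amounts (n = n₀ + ν ξ):
  B: 361 − 1(258.1) = 102.9
  D: 0 + 1(258.1) = 258.1
  A: 0 + 1(258.1) = 258.1
  C: 51.7 (inert)
Total out = 670.8 kmol; y_D = 258.1 / 670.8 = 0.3848.

0.385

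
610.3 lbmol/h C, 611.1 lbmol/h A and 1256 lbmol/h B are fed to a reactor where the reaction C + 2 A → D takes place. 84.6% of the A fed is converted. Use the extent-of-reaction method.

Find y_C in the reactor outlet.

A reacted = 0.846 × 611.1 = 517 lbmol/h; ν_A = −2, so ξ = 517/2 = 258.5 lbmol/h.
Outlet amounts (n = n₀ + ν ξ):
  C: 610.3 − 1(258.5) = 351.8
  A: 611.1 − 2(258.5) = 94.11
  D: 0 + 1(258.5) = 258.5
  B: 1256 (inert)
Total out = 1960 lbmol/h; y_C = 351.8 / 1960 = 0.1795.

0.179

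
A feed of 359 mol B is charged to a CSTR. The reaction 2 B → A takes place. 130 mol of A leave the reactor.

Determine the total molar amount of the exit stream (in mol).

229 mol

For A: n = n₀ + 1ξ → 130 = 0 + 1ξ, giving ξ = 130 mol.
Outlet amounts (n = n₀ + ν ξ):
  B: 359 − 2(130) = 99
  A: 0 + 1(130) = 130
Total out = 99 + 130 = 229 mol.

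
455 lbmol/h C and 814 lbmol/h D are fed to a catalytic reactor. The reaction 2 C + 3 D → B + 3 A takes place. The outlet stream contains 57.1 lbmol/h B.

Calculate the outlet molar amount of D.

643 lbmol/h

For B: n = n₀ + 1ξ → 57.1 = 0 + 1ξ, giving ξ = 57.1 lbmol/h.
Outlet amounts (n = n₀ + ν ξ):
  C: 455 − 2(57.1) = 340.8
  D: 814 − 3(57.1) = 642.7
  B: 0 + 1(57.1) = 57.1
  A: 0 + 3(57.1) = 171.3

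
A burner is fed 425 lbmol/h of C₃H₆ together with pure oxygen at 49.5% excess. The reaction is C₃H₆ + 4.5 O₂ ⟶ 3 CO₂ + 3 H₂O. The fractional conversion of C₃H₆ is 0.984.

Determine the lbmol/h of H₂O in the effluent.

1250 lbmol/h

Stoichiometric O₂ = 4.5 × 425 = 1912 lbmol/h; O₂ fed = 1912 × 1.495 = 2859 lbmol/h.
Fuel reacted = 0.984 × 425 → ξ = 418.2 lbmol/h.
Outlet (n = n₀ + ν ξ):
  C₃H₆: 425 − 1(418.2) = 6.8
  O₂: 2859 − 4.5(418.2) = 977.3
  CO₂: 0 + 3(418.2) = 1255
  H₂O: 0 + 3(418.2) = 1255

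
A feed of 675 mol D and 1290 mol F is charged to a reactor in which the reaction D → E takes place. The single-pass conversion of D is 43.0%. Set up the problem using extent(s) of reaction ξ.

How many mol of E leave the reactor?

D reacted = 0.43 × 675 = 290.2 mol; ν_D = −1, so ξ = 290.2/1 = 290.2 mol.
Outlet amounts (n = n₀ + ν ξ):
  D: 675 − 1(290.2) = 384.8
  E: 0 + 1(290.2) = 290.2
  F: 1290 (inert)

290 mol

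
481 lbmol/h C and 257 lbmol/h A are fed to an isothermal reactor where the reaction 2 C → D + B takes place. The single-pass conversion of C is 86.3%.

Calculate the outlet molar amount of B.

C reacted = 0.863 × 481 = 415.1 lbmol/h; ν_C = −2, so ξ = 415.1/2 = 207.6 lbmol/h.
Outlet amounts (n = n₀ + ν ξ):
  C: 481 − 2(207.6) = 65.9
  D: 0 + 1(207.6) = 207.6
  B: 0 + 1(207.6) = 207.6
  A: 257 (inert)

208 lbmol/h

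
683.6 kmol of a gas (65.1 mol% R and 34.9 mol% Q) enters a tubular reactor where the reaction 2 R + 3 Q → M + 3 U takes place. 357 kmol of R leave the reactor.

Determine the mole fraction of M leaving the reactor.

For R: n = n₀ − 2ξ → 357 = 445 − 2ξ, giving ξ = 44.01 kmol.
Outlet amounts (n = n₀ + ν ξ):
  R: 445 − 2(44.01) = 357
  Q: 238.6 − 3(44.01) = 106.5
  M: 0 + 1(44.01) = 44.01
  U: 0 + 3(44.01) = 132
Total out = 639.6 kmol; y_M = 44.01 / 639.6 = 0.06881.

0.0688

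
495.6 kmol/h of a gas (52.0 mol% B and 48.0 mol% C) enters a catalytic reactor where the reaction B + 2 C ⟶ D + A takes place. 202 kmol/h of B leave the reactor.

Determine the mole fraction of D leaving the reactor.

For B: n = n₀ − 1ξ → 202 = 257.7 − 1ξ, giving ξ = 55.71 kmol/h.
Outlet amounts (n = n₀ + ν ξ):
  B: 257.7 − 1(55.71) = 202
  C: 237.9 − 2(55.71) = 126.5
  D: 0 + 1(55.71) = 55.71
  A: 0 + 1(55.71) = 55.71
Total out = 439.9 kmol/h; y_D = 55.71 / 439.9 = 0.1267.

0.127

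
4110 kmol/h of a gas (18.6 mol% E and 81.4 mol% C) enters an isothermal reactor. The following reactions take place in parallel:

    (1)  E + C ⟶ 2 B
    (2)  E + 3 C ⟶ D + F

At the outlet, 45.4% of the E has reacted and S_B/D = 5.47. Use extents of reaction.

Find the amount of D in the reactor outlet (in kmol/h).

Conversion of E: E consumed = 0.454 × 764.5 = 347.1 kmol/h = 1ξ₁ + 1ξ₂.
Selectivity: 2ξ₁ / (1ξ₂) = 5.47 → ξ₁ = 2.735 ξ₂.
Substitute: (1·2.735 + 1) ξ₂ = 347.1 → ξ₂ = 92.92 kmol/h, ξ₁ = 254.1 kmol/h.
Outlet amounts (n = n₀ + Σ ν·ξ):
  E: 764.5 − 1(254.1) − 1(92.92) = 417.4
  C: 3346 − 1(254.1) − 3(92.92) = 2813
  B: 0 + 2(254.1) = 508.3
  D: 0 + 1(92.92) = 92.92
  F: 0 + 1(92.92) = 92.92

92.9 kmol/h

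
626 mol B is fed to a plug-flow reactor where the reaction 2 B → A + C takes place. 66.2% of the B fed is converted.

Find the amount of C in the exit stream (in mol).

B reacted = 0.662 × 626 = 414.4 mol; ν_B = −2, so ξ = 414.4/2 = 207.2 mol.
Outlet amounts (n = n₀ + ν ξ):
  B: 626 − 2(207.2) = 211.6
  A: 0 + 1(207.2) = 207.2
  C: 0 + 1(207.2) = 207.2

207 mol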